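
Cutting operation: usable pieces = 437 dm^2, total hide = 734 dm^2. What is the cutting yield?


Yield = usable / total x 100
Yield = 437 / 734 x 100 = 59.5%


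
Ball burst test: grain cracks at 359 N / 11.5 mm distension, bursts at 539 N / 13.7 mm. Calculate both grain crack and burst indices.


Crack index = 359 / 11.5 = 31.2 N/mm
Burst index = 539 / 13.7 = 39.3 N/mm


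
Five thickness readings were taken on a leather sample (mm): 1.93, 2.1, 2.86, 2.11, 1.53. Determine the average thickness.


2.11 mm

Sum = 1.93 + 2.1 + 2.86 + 2.11 + 1.53 = 10.53
Average = 10.53 / 5 = 2.11 mm


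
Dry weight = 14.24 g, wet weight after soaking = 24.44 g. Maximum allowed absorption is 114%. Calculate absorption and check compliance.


Absorption = 71.6%
Compliant: Yes


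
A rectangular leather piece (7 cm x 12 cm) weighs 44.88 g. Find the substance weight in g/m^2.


5342.9 g/m^2


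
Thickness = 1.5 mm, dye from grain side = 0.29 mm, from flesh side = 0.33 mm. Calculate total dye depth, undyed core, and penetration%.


Total dyed = 0.29 + 0.33 = 0.62 mm
Undyed core = 1.5 - 0.62 = 0.88 mm
Penetration = 0.62 / 1.5 x 100 = 41.3%


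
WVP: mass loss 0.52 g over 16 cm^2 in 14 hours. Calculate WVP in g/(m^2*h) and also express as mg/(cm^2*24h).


WVP = 23.21 g/(m^2*h)
Daily rate = 55.71 mg/(cm^2*24h)

WVP = 0.52 / (16 x 14) x 10000 = 23.21 g/(m^2*h)
Mass loss in mg = 0.52 x 1000 = 520 mg
Per cm^2 per 24h in mg: 520 x 24 / (16 x 14) = 12480 / 224 = 55.71 mg/(cm^2*24h)


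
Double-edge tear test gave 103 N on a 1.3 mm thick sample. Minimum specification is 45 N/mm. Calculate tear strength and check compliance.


Tear strength = 79.2 N/mm
Compliant: Yes


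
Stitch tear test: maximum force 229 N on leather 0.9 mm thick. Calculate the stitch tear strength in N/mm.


254.4 N/mm


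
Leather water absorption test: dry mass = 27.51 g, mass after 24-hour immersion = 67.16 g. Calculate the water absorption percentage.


Water absorbed = 67.16 - 27.51 = 39.65 g
WA% = 39.65 / 27.51 x 100 = 144.1%


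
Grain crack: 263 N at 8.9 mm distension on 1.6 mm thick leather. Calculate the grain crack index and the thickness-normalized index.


Crack index = 263 / 8.9 = 29.6 N/mm
Normalized = 29.6 / 1.6 = 18.5 N/mm per mm


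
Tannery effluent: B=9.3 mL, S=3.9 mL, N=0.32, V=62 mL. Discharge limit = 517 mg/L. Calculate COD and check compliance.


COD = 223.0 mg/L
Compliant: Yes


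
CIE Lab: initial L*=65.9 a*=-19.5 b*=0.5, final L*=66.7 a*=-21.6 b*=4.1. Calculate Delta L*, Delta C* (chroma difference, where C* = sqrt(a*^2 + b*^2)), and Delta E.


Delta L* = 66.7 - 65.9 = 0.8
C1* = sqrt((-19.5)^2 + (0.5)^2) = 19.506
C2* = sqrt((-21.6)^2 + (4.1)^2) = 21.986
Delta C* = 21.986 - 19.506 = 2.48
Delta E = sqrt((0.8)^2 + (-2.1)^2 + (3.6)^2) = 4.24


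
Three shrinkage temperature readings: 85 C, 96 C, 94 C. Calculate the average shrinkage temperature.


91.7 C

Average = (85 + 96 + 94) / 3
Average = 275 / 3 = 91.7 C


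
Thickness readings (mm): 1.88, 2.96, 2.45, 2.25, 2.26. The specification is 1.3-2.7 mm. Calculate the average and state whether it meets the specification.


Sum = 11.80
Average = 11.80 / 5 = 2.36 mm
Specification range: 1.3 to 2.7 mm
Within spec: Yes


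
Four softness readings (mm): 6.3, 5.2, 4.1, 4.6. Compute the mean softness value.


Sum = 6.3 + 5.2 + 4.1 + 4.6
Mean = 20.2 / 4 = 5.05 mm


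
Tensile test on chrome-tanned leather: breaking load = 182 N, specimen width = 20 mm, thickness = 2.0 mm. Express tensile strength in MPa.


4.55 MPa


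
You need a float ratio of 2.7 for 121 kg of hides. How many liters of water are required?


326.7 L


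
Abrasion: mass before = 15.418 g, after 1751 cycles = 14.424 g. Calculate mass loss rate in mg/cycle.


0.568 mg/cycle

Mass loss = 15.418 - 14.424 = 0.994 g
Rate = 0.994 / 1751 x 1000 = 0.568 mg/cycle


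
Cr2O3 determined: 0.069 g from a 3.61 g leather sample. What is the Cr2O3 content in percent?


1.91%

Cr2O3% = 0.069 / 3.61 x 100
Cr2O3% = 1.91%


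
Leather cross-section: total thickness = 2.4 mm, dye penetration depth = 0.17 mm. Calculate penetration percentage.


7.1%


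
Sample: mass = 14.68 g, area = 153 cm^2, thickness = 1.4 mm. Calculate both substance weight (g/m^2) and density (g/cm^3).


SW = 14.68 / 153 x 10000 = 959.5 g/m^2
Volume = 153 x 1.4 / 10 = 21.42 cm^3
Density = 14.68 / 21.42 = 0.685 g/cm^3


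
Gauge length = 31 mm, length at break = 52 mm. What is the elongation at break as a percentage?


Extension = 52 - 31 = 21 mm
Elongation = 21 / 31 x 100 = 67.7%


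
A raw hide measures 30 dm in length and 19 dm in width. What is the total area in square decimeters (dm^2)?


Area = length x width
Area = 30 x 19 = 570 dm^2


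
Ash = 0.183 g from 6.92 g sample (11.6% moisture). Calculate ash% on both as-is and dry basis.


As-is ash = 2.64%
Dry-basis ash = 2.99%

As-is ash% = 0.183 / 6.92 x 100 = 2.64%
Dry mass = 6.92 x (100 - 11.6) / 100 = 6.11728 g
Dry-basis ash% = 0.183 / 6.11728 x 100 = 2.99%


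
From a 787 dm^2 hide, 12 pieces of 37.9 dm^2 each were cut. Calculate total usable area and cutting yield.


Usable area = 454.8 dm^2
Yield = 57.8%

Total usable = 12 x 37.9 = 454.8 dm^2
Yield = 454.8 / 787 x 100 = 57.8%


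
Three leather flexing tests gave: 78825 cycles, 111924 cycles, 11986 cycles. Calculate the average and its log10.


Average = (78825 + 111924 + 11986) / 3 = 67578 cycles
log10(67578) = 4.83


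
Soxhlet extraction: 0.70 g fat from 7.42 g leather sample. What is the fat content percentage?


9.4%

Fat content = 0.70 / 7.42 x 100
Fat = 9.4%


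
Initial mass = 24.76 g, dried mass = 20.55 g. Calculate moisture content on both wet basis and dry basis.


Moisture lost = 24.76 - 20.55 = 4.21 g
Wet basis MC = 4.21 / 24.76 x 100 = 17.0%
Dry basis MC = 4.21 / 20.55 x 100 = 20.5%


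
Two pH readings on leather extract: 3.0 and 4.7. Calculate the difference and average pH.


Difference = |3.0 - 4.7| = 1.7
Average = (3.0 + 4.7) / 2 = 3.85


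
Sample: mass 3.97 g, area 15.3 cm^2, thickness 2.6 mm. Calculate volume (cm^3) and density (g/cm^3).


Thickness in cm = 2.6 / 10 = 0.26 cm
Volume = 15.3 x 0.26 = 3.978 cm^3
Density = 3.97 / 3.978 = 0.998 g/cm^3


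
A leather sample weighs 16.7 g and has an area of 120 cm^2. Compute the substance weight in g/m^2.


1391.7 g/m^2

Substance weight = mass / area x 10000
SW = 16.7 / 120 x 10000
SW = 1391.7 g/m^2


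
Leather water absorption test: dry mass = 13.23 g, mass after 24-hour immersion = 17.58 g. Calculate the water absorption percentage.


Water absorbed = 17.58 - 13.23 = 4.35 g
WA% = 4.35 / 13.23 x 100 = 32.9%


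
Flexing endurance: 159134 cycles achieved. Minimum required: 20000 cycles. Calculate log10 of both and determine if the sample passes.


log10(159134) = 5.20
log10(20000) = 4.30
Passes: Yes


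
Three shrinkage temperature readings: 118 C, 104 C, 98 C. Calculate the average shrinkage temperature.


Average = (118 + 104 + 98) / 3
Average = 320 / 3 = 106.7 C


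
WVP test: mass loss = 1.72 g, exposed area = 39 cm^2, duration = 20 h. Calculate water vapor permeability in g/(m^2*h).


WVP = mass_loss / (area x time) x 10000
WVP = 1.72 / (39 x 20) x 10000
WVP = 1.72 / 780 x 10000 = 22.05 g/(m^2*h)


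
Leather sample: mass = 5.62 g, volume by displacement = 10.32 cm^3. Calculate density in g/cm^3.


0.545 g/cm^3

Density = mass / volume
Density = 5.62 / 10.32 = 0.545 g/cm^3


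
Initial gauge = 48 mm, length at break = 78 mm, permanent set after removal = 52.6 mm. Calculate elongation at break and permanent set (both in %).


Elongation at break = (78 - 48) / 48 x 100 = 62.5%
Permanent set = (52.6 - 48) / 48 x 100 = 9.6%


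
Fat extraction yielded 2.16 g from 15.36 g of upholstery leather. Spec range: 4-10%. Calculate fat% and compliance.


Fat% = 2.16 / 15.36 x 100 = 14.1%
Spec range: 4-10%
Compliant: No


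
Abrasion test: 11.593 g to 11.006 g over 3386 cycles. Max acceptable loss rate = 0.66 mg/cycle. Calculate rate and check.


Rate = 0.173 mg/cycle
Passes: Yes

Loss = 11.593 - 11.006 = 0.587 g
Rate = 0.587 g / 3386 cycles x 1000 = 0.173 mg/cycle
Max = 0.66 mg/cycle
Passes: Yes


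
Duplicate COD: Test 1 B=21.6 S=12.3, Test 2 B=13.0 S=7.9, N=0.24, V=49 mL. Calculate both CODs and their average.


COD1 = 364.4 mg/L
COD2 = 199.8 mg/L
Average = 282.1 mg/L

COD1 = (21.6 - 12.3) x 0.24 x 8000 / 49 = 364.4 mg/L
COD2 = (13.0 - 7.9) x 0.24 x 8000 / 49 = 199.8 mg/L
Average = (364.4 + 199.8) / 2 = 282.1 mg/L


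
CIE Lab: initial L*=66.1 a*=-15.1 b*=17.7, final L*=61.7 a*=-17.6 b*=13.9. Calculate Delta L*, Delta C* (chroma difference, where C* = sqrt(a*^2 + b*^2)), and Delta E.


Delta L* = -4.4
Delta C* = -0.84
Delta E = 6.33


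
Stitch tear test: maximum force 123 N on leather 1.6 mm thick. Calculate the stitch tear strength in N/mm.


Stitch tear strength = force / thickness
STS = 123 / 1.6 = 76.9 N/mm


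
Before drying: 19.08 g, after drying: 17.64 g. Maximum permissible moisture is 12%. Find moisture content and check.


Moisture content = 7.5%
Acceptable: Yes


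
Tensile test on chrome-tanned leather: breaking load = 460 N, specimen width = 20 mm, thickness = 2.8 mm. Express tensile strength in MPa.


Cross-section = 20 x 2.8 = 56.0 mm^2
TS = 460 / 56.0 = 8.21 MPa
(1 N/mm^2 = 1 MPa)


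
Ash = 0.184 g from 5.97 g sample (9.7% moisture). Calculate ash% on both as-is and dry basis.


As-is ash = 3.08%
Dry-basis ash = 3.41%

As-is ash% = 0.184 / 5.97 x 100 = 3.08%
Dry mass = 5.97 x (100 - 9.7) / 100 = 5.39091 g
Dry-basis ash% = 0.184 / 5.39091 x 100 = 3.41%


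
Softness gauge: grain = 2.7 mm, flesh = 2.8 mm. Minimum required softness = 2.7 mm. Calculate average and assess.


Average = (2.7 + 2.8) / 2 = 2.75 mm
Minimum = 2.7 mm
Meets requirement: Yes


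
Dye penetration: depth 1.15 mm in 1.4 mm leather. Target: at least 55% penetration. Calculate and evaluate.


Penetration = 1.15 / 1.4 x 100 = 82.1%
Target: 55%
Meets target: Yes


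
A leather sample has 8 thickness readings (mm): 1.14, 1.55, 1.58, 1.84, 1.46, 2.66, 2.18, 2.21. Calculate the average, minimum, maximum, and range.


Average = 1.83 mm
Min = 1.14 mm
Max = 2.66 mm
Range = 1.52 mm


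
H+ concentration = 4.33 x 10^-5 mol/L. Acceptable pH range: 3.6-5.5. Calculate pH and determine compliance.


pH = 4.36
Compliant: Yes

pH = -log10(4.33 x 10^-5) = 4.36
Range: 3.6 to 5.5
Compliant: Yes


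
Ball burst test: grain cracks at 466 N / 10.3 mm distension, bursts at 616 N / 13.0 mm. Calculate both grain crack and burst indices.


Crack index = 45.2 N/mm
Burst index = 47.4 N/mm


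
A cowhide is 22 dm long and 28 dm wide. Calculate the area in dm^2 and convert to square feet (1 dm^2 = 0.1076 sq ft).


616 dm^2
66.28 sq ft

Area = 22 x 28 = 616 dm^2
Conversion: 616 x 0.1076 = 66.28 sq ft


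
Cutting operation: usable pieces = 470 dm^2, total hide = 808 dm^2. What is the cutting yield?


Yield = usable / total x 100
Yield = 470 / 808 x 100 = 58.2%


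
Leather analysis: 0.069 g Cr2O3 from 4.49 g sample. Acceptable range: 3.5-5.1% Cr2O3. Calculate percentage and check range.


Cr2O3 = 1.54%
Within range: No


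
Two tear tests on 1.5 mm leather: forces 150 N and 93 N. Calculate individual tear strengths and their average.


Tear 1 = 150 / 1.5 = 100.0 N/mm
Tear 2 = 93 / 1.5 = 62.0 N/mm
Average = (100.0 + 62.0) / 2 = 81.0 N/mm


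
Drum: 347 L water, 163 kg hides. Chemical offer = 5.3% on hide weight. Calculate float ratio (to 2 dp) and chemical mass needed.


Float ratio = 347 / 163 = 2.13
Chemical = 163 x 5.3 / 100 = 8.639 kg


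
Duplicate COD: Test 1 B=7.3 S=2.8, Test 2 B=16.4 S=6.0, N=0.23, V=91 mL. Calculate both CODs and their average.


COD1 = 91.0 mg/L
COD2 = 210.3 mg/L
Average = 150.7 mg/L


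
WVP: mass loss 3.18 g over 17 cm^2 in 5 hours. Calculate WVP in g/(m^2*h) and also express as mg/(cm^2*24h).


WVP = 374.12 g/(m^2*h)
Daily rate = 897.88 mg/(cm^2*24h)


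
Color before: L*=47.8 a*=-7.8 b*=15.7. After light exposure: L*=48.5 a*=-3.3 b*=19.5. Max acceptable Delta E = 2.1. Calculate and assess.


dL = 0.7, da = 4.5, db = 3.8
dE = sqrt((0.7)^2 + (4.5)^2 + (3.8)^2) = 5.93
Max = 2.1
Passes: No


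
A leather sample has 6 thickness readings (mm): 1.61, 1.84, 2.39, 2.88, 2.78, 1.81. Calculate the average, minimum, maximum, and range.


Average = 2.22 mm
Min = 1.61 mm
Max = 2.88 mm
Range = 1.27 mm

Sum = 13.31
Average = 13.31 / 6 = 2.22 mm
Minimum = 1.61 mm
Maximum = 2.88 mm
Range = 2.88 - 1.61 = 1.27 mm


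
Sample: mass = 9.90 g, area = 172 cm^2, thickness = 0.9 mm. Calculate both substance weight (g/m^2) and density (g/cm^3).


SW = 9.90 / 172 x 10000 = 575.6 g/m^2
Volume = 172 x 0.9 / 10 = 15.48 cm^3
Density = 9.90 / 15.48 = 0.640 g/cm^3


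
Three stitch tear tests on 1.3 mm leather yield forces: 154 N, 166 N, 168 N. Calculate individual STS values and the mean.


STS1 = 154 / 1.3 = 118.5 N/mm
STS2 = 166 / 1.3 = 127.7 N/mm
STS3 = 168 / 1.3 = 129.2 N/mm
Mean = (118.5 + 127.7 + 129.2) / 3 = 125.1 N/mm


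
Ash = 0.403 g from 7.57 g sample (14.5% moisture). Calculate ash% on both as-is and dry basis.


As-is ash% = 0.403 / 7.57 x 100 = 5.32%
Dry mass = 7.57 x (100 - 14.5) / 100 = 6.47235 g
Dry-basis ash% = 0.403 / 6.47235 x 100 = 6.23%


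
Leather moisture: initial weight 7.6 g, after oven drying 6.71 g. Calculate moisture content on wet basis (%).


11.7%


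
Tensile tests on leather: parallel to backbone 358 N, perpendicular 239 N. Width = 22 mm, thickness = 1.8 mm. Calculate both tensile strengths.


Area = 22 x 1.8 = 39.6 mm^2
TS (parallel) = 358 / 39.6 = 9.04 N/mm^2
TS (perpendicular) = 239 / 39.6 = 6.04 N/mm^2


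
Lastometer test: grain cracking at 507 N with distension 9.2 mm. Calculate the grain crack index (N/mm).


Grain crack index = force / distension
Index = 507 / 9.2 = 55.1 N/mm


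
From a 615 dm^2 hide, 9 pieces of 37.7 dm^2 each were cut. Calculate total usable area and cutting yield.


Usable area = 339.3 dm^2
Yield = 55.2%

Total usable = 9 x 37.7 = 339.3 dm^2
Yield = 339.3 / 615 x 100 = 55.2%


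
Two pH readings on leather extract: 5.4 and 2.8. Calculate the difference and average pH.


Difference = 2.6
Average pH = 4.10


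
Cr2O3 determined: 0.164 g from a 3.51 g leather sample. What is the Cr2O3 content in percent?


4.67%

Cr2O3% = 0.164 / 3.51 x 100
Cr2O3% = 4.67%


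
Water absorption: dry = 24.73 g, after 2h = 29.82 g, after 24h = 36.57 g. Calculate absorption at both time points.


2h absorption = 20.6%
24h absorption = 47.9%

WA (2h) = (29.82 - 24.73) / 24.73 x 100 = 20.6%
WA (24h) = (36.57 - 24.73) / 24.73 x 100 = 47.9%


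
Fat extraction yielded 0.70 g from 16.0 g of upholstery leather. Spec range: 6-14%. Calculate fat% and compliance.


Fat% = 0.70 / 16.0 x 100 = 4.4%
Spec range: 6-14%
Compliant: No


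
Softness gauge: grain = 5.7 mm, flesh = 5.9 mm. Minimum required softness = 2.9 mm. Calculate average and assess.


Average softness = 5.80 mm
Meets requirement: Yes


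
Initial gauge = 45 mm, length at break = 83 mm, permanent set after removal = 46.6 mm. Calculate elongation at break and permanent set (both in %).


Elongation at break = 84.4%
Permanent set = 3.6%


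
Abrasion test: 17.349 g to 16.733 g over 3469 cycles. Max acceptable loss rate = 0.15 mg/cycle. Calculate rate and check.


Rate = 0.178 mg/cycle
Passes: No


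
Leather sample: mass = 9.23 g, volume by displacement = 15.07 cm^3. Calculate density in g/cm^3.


0.612 g/cm^3

Density = mass / volume
Density = 9.23 / 15.07 = 0.612 g/cm^3


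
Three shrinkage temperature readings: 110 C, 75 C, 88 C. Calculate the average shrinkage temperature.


Average = (110 + 75 + 88) / 3
Average = 273 / 3 = 91.0 C


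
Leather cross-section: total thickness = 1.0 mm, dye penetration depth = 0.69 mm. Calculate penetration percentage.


69.0%


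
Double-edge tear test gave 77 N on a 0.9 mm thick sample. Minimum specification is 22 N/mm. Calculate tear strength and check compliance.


Tear strength = 85.6 N/mm
Compliant: Yes

Tear strength = 77 / 0.9 = 85.6 N/mm
Required minimum = 22 N/mm
Compliant: Yes


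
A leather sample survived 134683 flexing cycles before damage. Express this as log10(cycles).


5.13

log10(134683) = 5.13


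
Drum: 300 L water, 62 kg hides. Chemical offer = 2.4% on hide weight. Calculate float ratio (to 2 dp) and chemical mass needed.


Float ratio = 4.84
Chemical needed = 1.488 kg

Float ratio = 300 / 62 = 4.84
Chemical = 62 x 2.4 / 100 = 1.488 kg


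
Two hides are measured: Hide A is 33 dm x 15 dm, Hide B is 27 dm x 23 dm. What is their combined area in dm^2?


Hide A area = 33 x 15 = 495 dm^2
Hide B area = 27 x 23 = 621 dm^2
Total = 495 + 621 = 1116 dm^2


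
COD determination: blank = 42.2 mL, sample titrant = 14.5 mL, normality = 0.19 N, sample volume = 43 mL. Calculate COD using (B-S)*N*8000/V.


979.2 mg/L

COD = (42.2 - 14.5) x 0.19 x 8000 / 43
COD = 27.7 x 0.19 x 8000 / 43
COD = 979.2 mg/L


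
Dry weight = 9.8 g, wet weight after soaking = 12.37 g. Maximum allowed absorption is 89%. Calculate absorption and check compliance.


Absorption = 26.2%
Compliant: Yes


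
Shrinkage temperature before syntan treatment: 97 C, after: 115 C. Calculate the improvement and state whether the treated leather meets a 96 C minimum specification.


Improvement = 18 C
Meets 96 C spec: Yes

Improvement = 115 - 97 = 18 C
Spec check: 115 C >= 96 C? Yes


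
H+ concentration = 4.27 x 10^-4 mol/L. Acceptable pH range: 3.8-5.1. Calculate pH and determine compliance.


pH = 3.37
Compliant: No

pH = -log10(4.27 x 10^-4) = 3.37
Range: 3.8 to 5.1
Compliant: No


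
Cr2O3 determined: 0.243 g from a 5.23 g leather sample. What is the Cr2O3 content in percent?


Cr2O3% = 0.243 / 5.23 x 100
Cr2O3% = 4.65%


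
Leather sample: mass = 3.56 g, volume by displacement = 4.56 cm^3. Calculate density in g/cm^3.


0.781 g/cm^3


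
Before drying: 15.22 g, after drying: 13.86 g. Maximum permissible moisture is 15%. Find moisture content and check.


MC = (15.22 - 13.86) / 15.22 x 100 = 8.9%
Maximum: 15%
Acceptable: Yes


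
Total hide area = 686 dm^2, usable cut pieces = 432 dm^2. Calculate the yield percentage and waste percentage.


Yield = 432 / 686 x 100 = 63.0%
Waste = 686 - 432 = 254 dm^2
Waste% = 100 - 63.0 = 37.0%


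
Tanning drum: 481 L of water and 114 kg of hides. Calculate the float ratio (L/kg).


Float ratio = water / hide weight
Ratio = 481 / 114 = 4.2


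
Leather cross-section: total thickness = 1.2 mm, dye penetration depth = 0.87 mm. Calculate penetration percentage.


Penetration% = 0.87 / 1.2 x 100
Penetration = 72.5%


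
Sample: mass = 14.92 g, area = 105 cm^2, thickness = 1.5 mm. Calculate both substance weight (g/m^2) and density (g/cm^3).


Substance weight = 1421.0 g/m^2
Density = 0.947 g/cm^3

SW = 14.92 / 105 x 10000 = 1421.0 g/m^2
Volume = 105 x 1.5 / 10 = 15.75 cm^3
Density = 14.92 / 15.75 = 0.947 g/cm^3


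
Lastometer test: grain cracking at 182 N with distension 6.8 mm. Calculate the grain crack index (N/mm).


26.8 N/mm


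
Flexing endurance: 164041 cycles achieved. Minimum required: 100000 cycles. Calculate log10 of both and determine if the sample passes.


Achieved: log10 = 5.21
Required: log10 = 5.00
Passes: Yes

log10(164041) = 5.21
log10(100000) = 5.00
Passes: Yes


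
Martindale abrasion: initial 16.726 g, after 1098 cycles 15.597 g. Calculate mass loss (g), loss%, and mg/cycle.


Mass loss = 1.129 g
Loss = 6.75%
Rate = 1.028 mg/cycle


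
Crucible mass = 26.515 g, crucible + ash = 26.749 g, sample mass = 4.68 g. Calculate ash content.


Ash mass = 26.749 - 26.515 = 0.234 g
Ash% = 0.234 / 4.68 x 100 = 5.00%


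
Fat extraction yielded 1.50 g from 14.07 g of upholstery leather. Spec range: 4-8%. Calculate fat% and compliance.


Fat% = 1.50 / 14.07 x 100 = 10.7%
Spec range: 4-8%
Compliant: No


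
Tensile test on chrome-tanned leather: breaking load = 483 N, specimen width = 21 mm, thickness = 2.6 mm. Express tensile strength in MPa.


Cross-section = 21 x 2.6 = 54.6 mm^2
TS = 483 / 54.6 = 8.85 MPa
(1 N/mm^2 = 1 MPa)


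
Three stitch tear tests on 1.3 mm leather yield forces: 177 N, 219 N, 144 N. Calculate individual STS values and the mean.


STS1 = 136.2 N/mm
STS2 = 168.5 N/mm
STS3 = 110.8 N/mm
Mean = 138.5 N/mm


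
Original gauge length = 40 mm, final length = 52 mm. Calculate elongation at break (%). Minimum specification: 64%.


Extension = 52 - 40 = 12 mm
Elongation = 12 / 40 x 100 = 30.0%
Minimum required: 64%
Meets specification: No


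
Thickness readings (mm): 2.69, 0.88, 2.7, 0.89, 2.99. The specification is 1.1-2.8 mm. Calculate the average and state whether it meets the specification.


Sum = 10.15
Average = 10.15 / 5 = 2.03 mm
Specification range: 1.1 to 2.8 mm
Within spec: Yes


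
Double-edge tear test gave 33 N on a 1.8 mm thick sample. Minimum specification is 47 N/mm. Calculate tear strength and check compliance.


Tear strength = 33 / 1.8 = 18.3 N/mm
Required minimum = 47 N/mm
Compliant: No


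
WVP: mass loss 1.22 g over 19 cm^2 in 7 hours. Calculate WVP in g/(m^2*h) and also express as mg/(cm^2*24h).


WVP = 1.22 / (19 x 7) x 10000 = 91.73 g/(m^2*h)
Mass loss in mg = 1.22 x 1000 = 1220 mg
Per cm^2 per 24h in mg: 1220 x 24 / (19 x 7) = 29280 / 133 = 220.15 mg/(cm^2*24h)


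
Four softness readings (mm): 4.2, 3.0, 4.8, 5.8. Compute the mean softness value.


4.45 mm

Sum = 4.2 + 3.0 + 4.8 + 5.8
Mean = 17.8 / 4 = 4.45 mm


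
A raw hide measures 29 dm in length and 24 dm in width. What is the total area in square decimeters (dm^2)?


Area = length x width
Area = 29 x 24 = 696 dm^2


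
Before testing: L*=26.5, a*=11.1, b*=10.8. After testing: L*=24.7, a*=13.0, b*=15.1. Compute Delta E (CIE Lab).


dL = 24.7 - 26.5 = -1.8
da = 13.0 - 11.1 = 1.9
db = 15.1 - 10.8 = 4.3
dE = sqrt((-1.8)^2 + (1.9)^2 + (4.3)^2) = 5.03


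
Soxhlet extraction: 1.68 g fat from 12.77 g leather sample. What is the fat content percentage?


Fat content = 1.68 / 12.77 x 100
Fat = 13.2%


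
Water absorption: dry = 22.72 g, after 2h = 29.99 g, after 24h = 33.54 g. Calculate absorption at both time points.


WA (2h) = (29.99 - 22.72) / 22.72 x 100 = 32.0%
WA (24h) = (33.54 - 22.72) / 22.72 x 100 = 47.6%


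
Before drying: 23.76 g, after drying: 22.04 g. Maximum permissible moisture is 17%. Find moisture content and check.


Moisture content = 7.2%
Acceptable: Yes

MC = (23.76 - 22.04) / 23.76 x 100 = 7.2%
Maximum: 17%
Acceptable: Yes


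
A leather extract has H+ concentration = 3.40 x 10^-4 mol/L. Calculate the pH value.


pH = -log10[H+]
pH = -log10(3.40 x 10^-4) = 3.47


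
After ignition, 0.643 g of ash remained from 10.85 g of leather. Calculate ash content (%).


5.93%

Ash% = 0.643 / 10.85 x 100
Ash% = 5.93%


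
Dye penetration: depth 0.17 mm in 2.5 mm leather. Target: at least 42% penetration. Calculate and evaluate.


Penetration = 0.17 / 2.5 x 100 = 6.8%
Target: 42%
Meets target: No


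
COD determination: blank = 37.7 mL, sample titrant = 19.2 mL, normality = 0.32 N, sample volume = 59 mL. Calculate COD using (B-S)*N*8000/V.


802.7 mg/L

COD = (37.7 - 19.2) x 0.32 x 8000 / 59
COD = 18.5 x 0.32 x 8000 / 59
COD = 802.7 mg/L


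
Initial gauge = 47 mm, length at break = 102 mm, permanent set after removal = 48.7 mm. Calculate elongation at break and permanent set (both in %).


Elongation at break = (102 - 47) / 47 x 100 = 117.0%
Permanent set = (48.7 - 47) / 47 x 100 = 3.6%


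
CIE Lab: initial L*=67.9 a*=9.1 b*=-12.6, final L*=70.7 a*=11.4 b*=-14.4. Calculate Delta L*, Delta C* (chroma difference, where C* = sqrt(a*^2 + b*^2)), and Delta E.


Delta L* = 70.7 - 67.9 = 2.8
C1* = sqrt((9.1)^2 + (-12.6)^2) = 15.543
C2* = sqrt((11.4)^2 + (-14.4)^2) = 18.366
Delta C* = 18.366 - 15.543 = 2.82
Delta E = sqrt((2.8)^2 + (2.3)^2 + (-1.8)^2) = 4.05


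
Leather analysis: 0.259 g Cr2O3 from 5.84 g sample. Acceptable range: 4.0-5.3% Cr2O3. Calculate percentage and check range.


Cr2O3% = 0.259 / 5.84 x 100 = 4.43%
Acceptable range: 4.0 to 5.3%
Within range: Yes


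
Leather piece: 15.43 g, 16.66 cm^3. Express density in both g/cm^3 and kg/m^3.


Density = 15.43 / 16.66 = 0.926 g/cm^3
Convert: 0.926 x 1000 = 926 kg/m^3


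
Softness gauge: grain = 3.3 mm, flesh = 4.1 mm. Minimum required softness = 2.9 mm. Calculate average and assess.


Average softness = 3.70 mm
Meets requirement: Yes

Average = (3.3 + 4.1) / 2 = 3.70 mm
Minimum = 2.9 mm
Meets requirement: Yes


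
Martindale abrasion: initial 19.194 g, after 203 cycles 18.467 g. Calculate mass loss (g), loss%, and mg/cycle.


Mass loss = 0.727 g
Loss = 3.79%
Rate = 3.581 mg/cycle

Loss = 19.194 - 18.467 = 0.727 g
Loss% = 0.727 / 19.194 x 100 = 3.79%
Rate = 0.727 / 203 x 1000 = 3.581 mg/cycle


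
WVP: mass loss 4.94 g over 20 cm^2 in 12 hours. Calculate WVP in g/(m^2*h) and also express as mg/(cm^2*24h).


WVP = 205.83 g/(m^2*h)
Daily rate = 494.00 mg/(cm^2*24h)

WVP = 4.94 / (20 x 12) x 10000 = 205.83 g/(m^2*h)
Mass loss in mg = 4.94 x 1000 = 4940 mg
Per cm^2 per 24h in mg: 4940 x 24 / (20 x 12) = 118560 / 240 = 494.00 mg/(cm^2*24h)


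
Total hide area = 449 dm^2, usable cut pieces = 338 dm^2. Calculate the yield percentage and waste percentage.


Yield = 75.3%
Waste = 24.7%


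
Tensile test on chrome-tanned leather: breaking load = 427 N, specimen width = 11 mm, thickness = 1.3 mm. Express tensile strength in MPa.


Cross-section = 11 x 1.3 = 14.3 mm^2
TS = 427 / 14.3 = 29.86 MPa
(1 N/mm^2 = 1 MPa)


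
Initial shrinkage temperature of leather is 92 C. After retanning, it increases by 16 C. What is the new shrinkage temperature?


108 C

New Ts = 92 + 16 = 108 C


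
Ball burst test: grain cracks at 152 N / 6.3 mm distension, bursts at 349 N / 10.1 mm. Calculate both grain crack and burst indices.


Crack index = 24.1 N/mm
Burst index = 34.6 N/mm

Crack index = 152 / 6.3 = 24.1 N/mm
Burst index = 349 / 10.1 = 34.6 N/mm


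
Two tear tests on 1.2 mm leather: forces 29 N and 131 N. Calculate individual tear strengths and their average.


Tear 1 = 24.2 N/mm
Tear 2 = 109.2 N/mm
Average = 66.7 N/mm


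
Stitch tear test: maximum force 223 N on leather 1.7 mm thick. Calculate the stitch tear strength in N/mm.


131.2 N/mm

Stitch tear strength = force / thickness
STS = 223 / 1.7 = 131.2 N/mm


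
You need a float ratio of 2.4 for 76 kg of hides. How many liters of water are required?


182.4 L


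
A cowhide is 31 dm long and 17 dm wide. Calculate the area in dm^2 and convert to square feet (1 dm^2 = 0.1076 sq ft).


Area = 31 x 17 = 527 dm^2
Conversion: 527 x 0.1076 = 56.71 sq ft


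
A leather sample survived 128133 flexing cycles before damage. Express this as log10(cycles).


5.11

log10(128133) = 5.11


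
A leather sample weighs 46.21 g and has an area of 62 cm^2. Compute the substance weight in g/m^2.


Substance weight = mass / area x 10000
SW = 46.21 / 62 x 10000
SW = 7453.2 g/m^2


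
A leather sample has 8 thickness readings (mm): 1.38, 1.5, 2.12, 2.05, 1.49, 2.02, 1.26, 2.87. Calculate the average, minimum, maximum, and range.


Sum = 14.69
Average = 14.69 / 8 = 1.84 mm
Minimum = 1.26 mm
Maximum = 2.87 mm
Range = 2.87 - 1.26 = 1.61 mm


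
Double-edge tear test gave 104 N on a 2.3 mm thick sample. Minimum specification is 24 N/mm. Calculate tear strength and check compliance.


Tear strength = 45.2 N/mm
Compliant: Yes

Tear strength = 104 / 2.3 = 45.2 N/mm
Required minimum = 24 N/mm
Compliant: Yes


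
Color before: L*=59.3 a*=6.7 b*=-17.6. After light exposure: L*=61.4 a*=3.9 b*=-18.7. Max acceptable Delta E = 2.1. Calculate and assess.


Delta E = 3.67
Passes: No


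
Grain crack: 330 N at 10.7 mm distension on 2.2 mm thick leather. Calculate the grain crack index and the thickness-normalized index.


Crack index = 30.8 N/mm
Normalized index = 14.0 N/mm per mm

Crack index = 330 / 10.7 = 30.8 N/mm
Normalized = 30.8 / 2.2 = 14.0 N/mm per mm


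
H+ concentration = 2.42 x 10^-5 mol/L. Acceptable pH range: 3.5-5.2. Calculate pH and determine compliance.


pH = -log10(2.42 x 10^-5) = 4.62
Range: 3.5 to 5.2
Compliant: Yes


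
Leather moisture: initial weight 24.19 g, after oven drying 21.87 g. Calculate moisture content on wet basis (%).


Moisture = 24.19 - 21.87 = 2.32 g
MC = 2.32 / 24.19 x 100 = 9.6%


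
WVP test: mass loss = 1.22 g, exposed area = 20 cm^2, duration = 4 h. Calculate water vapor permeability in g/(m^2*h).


WVP = mass_loss / (area x time) x 10000
WVP = 1.22 / (20 x 4) x 10000
WVP = 1.22 / 80 x 10000 = 152.50 g/(m^2*h)


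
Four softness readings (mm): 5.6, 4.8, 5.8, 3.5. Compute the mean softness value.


4.93 mm

Sum = 5.6 + 4.8 + 5.8 + 3.5
Mean = 19.7 / 4 = 4.93 mm


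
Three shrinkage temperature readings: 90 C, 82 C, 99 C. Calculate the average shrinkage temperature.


90.3 C

Average = (90 + 82 + 99) / 3
Average = 271 / 3 = 90.3 C


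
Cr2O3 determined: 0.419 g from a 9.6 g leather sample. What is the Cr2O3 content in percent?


4.36%

Cr2O3% = 0.419 / 9.6 x 100
Cr2O3% = 4.36%


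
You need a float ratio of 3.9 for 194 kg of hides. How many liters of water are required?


756.6 L


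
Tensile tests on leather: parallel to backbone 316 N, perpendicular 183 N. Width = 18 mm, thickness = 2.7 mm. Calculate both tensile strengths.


Parallel = 6.50 N/mm^2
Perpendicular = 3.77 N/mm^2

Area = 18 x 2.7 = 48.6 mm^2
TS (parallel) = 316 / 48.6 = 6.50 N/mm^2
TS (perpendicular) = 183 / 48.6 = 3.77 N/mm^2


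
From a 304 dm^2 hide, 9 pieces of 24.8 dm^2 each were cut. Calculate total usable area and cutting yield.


Total usable = 9 x 24.8 = 223.2 dm^2
Yield = 223.2 / 304 x 100 = 73.4%


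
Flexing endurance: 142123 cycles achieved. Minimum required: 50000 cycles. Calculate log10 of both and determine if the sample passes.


log10(142123) = 5.15
log10(50000) = 4.70
Passes: Yes


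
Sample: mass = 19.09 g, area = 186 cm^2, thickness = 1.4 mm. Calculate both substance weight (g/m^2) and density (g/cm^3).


Substance weight = 1026.3 g/m^2
Density = 0.733 g/cm^3


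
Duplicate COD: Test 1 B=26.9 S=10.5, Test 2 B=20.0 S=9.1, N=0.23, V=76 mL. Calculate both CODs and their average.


COD1 = 397.1 mg/L
COD2 = 263.9 mg/L
Average = 330.5 mg/L


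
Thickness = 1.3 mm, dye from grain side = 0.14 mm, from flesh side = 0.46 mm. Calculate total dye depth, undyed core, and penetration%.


Total dyed = 0.60 mm
Undyed core = 0.70 mm
Penetration = 46.2%

Total dyed = 0.14 + 0.46 = 0.60 mm
Undyed core = 1.3 - 0.60 = 0.70 mm
Penetration = 0.60 / 1.3 x 100 = 46.2%


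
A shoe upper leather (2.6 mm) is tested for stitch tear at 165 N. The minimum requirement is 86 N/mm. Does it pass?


STS = 63.5 N/mm
Passes: No

STS = 165 / 2.6 = 63.5 N/mm
Minimum required: 86 N/mm
Passes: No


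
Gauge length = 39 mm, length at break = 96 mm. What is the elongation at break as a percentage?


146.2%


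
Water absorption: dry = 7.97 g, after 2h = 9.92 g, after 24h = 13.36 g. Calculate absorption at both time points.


WA (2h) = (9.92 - 7.97) / 7.97 x 100 = 24.5%
WA (24h) = (13.36 - 7.97) / 7.97 x 100 = 67.6%


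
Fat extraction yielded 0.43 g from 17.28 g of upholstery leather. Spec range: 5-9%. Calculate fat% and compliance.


Fat content = 2.5%
Compliant: No


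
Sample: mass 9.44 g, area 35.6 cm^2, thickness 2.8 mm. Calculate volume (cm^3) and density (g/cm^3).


Volume = 9.968 cm^3
Density = 0.947 g/cm^3


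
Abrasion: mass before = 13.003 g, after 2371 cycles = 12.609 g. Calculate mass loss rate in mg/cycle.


0.166 mg/cycle


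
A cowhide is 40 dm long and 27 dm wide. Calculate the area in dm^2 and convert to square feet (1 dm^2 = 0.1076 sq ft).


1080 dm^2
116.21 sq ft


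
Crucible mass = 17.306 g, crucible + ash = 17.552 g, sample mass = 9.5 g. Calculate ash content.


Ash mass = 17.552 - 17.306 = 0.246 g
Ash% = 0.246 / 9.5 x 100 = 2.59%


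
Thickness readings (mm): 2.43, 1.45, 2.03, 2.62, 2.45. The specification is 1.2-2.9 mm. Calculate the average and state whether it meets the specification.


Average = 2.20 mm
Within specification: Yes


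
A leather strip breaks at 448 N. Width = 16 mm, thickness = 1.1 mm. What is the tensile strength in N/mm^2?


25.45 N/mm^2

Cross-sectional area = 16 x 1.1 = 17.6 mm^2
Tensile strength = 448 / 17.6 = 25.45 N/mm^2


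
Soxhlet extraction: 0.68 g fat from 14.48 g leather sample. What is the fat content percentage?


Fat content = 0.68 / 14.48 x 100
Fat = 4.7%


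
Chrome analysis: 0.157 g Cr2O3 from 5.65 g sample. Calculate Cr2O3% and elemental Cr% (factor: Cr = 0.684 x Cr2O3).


Cr2O3 = 2.78%
Cr = 1.90%

Cr2O3% = 0.157 / 5.65 x 100 = 2.78%
Cr% = 2.78 x 0.684 = 1.90%


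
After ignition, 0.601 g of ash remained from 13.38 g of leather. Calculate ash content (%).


Ash% = 0.601 / 13.38 x 100
Ash% = 4.49%


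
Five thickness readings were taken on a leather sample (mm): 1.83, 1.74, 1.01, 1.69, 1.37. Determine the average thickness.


Sum = 1.83 + 1.74 + 1.01 + 1.69 + 1.37 = 7.64
Average = 7.64 / 5 = 1.53 mm


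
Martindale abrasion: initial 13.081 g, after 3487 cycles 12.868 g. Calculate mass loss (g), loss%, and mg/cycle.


Loss = 13.081 - 12.868 = 0.213 g
Loss% = 0.213 / 13.081 x 100 = 1.63%
Rate = 0.213 / 3487 x 1000 = 0.061 mg/cycle


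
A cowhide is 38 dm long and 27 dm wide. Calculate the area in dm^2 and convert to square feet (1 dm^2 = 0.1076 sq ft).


1026 dm^2
110.40 sq ft

Area = 38 x 27 = 1026 dm^2
Conversion: 1026 x 0.1076 = 110.40 sq ft


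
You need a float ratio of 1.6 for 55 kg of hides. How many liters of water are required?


Water = hide weight x target ratio
Water = 55 x 1.6 = 88.0 L


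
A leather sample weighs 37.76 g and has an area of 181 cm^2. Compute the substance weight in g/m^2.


2086.2 g/m^2


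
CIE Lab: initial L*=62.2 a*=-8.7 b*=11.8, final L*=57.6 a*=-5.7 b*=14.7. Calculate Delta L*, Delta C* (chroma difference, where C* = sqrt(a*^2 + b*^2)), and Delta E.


Delta L* = 57.6 - 62.2 = -4.6
C1* = sqrt((-8.7)^2 + (11.8)^2) = 14.660
C2* = sqrt((-5.7)^2 + (14.7)^2) = 15.766
Delta C* = 15.766 - 14.660 = 1.11
Delta E = sqrt((-4.6)^2 + (3.0)^2 + (2.9)^2) = 6.21


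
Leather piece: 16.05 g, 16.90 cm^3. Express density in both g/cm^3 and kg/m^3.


Density = 16.05 / 16.90 = 0.950 g/cm^3
Convert: 0.950 x 1000 = 950 kg/m^3


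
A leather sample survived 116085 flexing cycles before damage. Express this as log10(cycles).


5.06

log10(116085) = 5.06


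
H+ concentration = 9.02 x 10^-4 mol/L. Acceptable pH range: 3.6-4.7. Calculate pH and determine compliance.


pH = -log10(9.02 x 10^-4) = 3.04
Range: 3.6 to 4.7
Compliant: No


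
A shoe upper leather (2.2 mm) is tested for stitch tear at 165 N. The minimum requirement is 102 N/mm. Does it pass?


STS = 75.0 N/mm
Passes: No

STS = 165 / 2.2 = 75.0 N/mm
Minimum required: 102 N/mm
Passes: No


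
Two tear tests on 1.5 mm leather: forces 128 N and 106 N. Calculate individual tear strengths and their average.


Tear 1 = 128 / 1.5 = 85.3 N/mm
Tear 2 = 106 / 1.5 = 70.7 N/mm
Average = (85.3 + 70.7) / 2 = 78.0 N/mm


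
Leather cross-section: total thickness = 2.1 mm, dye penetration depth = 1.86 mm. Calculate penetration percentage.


Penetration% = 1.86 / 2.1 x 100
Penetration = 88.6%


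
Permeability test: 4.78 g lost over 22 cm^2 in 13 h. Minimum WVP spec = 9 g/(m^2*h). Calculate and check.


WVP = 4.78 / (22 x 13) x 10000 = 167.13 g/(m^2*h)
Minimum: 9 g/(m^2*h)
Meets spec: Yes


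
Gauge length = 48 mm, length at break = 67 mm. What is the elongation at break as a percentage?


Extension = 67 - 48 = 19 mm
Elongation = 19 / 48 x 100 = 39.6%


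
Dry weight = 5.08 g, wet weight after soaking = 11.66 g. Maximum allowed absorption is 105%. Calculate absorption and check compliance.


WA = (11.66 - 5.08) / 5.08 x 100 = 129.5%
Maximum allowed: 105%
Compliant: No


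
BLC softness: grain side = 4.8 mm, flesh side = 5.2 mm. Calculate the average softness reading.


Average = (4.8 + 5.2) / 2
Average = 5.00 mm


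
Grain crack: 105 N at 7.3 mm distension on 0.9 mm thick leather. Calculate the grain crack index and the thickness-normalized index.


Crack index = 14.4 N/mm
Normalized index = 16.0 N/mm per mm

Crack index = 105 / 7.3 = 14.4 N/mm
Normalized = 14.4 / 0.9 = 16.0 N/mm per mm


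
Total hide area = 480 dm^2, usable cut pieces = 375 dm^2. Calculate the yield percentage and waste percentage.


Yield = 375 / 480 x 100 = 78.1%
Waste = 480 - 375 = 105 dm^2
Waste% = 100 - 78.1 = 21.9%


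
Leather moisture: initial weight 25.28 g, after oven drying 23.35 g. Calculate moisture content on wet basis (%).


Moisture = 25.28 - 23.35 = 1.93 g
MC = 1.93 / 25.28 x 100 = 7.6%


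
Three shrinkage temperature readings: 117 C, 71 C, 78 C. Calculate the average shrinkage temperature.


88.7 C


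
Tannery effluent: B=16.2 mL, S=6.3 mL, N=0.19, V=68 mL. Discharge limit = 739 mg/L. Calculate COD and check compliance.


COD = 221.3 mg/L
Compliant: Yes

COD = (16.2 - 6.3) x 0.19 x 8000 / 68 = 221.3 mg/L
Limit: 739 mg/L
Compliant: Yes


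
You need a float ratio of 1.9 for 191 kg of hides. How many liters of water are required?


Water = hide weight x target ratio
Water = 191 x 1.9 = 362.9 L


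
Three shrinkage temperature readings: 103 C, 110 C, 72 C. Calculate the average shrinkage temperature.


Average = (103 + 110 + 72) / 3
Average = 285 / 3 = 95.0 C


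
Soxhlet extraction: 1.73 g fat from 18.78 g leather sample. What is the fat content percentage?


9.2%

Fat content = 1.73 / 18.78 x 100
Fat = 9.2%


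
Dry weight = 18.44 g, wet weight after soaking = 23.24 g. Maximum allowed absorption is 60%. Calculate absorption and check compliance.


WA = (23.24 - 18.44) / 18.44 x 100 = 26.0%
Maximum allowed: 60%
Compliant: Yes


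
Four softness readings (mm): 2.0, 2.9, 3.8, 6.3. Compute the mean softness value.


Sum = 2.0 + 2.9 + 3.8 + 6.3
Mean = 15.0 / 4 = 3.75 mm


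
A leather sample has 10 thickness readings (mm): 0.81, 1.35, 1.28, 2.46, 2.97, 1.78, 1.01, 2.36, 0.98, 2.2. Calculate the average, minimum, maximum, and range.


Average = 1.72 mm
Min = 0.81 mm
Max = 2.97 mm
Range = 2.16 mm

Sum = 17.20
Average = 17.20 / 10 = 1.72 mm
Minimum = 0.81 mm
Maximum = 2.97 mm
Range = 2.97 - 0.81 = 2.16 mm


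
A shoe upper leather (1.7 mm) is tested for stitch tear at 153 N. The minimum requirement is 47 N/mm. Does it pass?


STS = 153 / 1.7 = 90.0 N/mm
Minimum required: 47 N/mm
Passes: Yes


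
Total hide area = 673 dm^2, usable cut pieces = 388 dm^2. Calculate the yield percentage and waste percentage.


Yield = 57.7%
Waste = 42.3%

Yield = 388 / 673 x 100 = 57.7%
Waste = 673 - 388 = 285 dm^2
Waste% = 100 - 57.7 = 42.3%


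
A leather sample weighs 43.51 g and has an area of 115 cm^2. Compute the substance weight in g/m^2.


3783.5 g/m^2


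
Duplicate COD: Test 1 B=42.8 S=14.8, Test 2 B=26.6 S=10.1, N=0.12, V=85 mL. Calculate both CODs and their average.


COD1 = 316.2 mg/L
COD2 = 186.4 mg/L
Average = 251.3 mg/L


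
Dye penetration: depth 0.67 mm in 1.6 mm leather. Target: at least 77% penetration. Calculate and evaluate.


Penetration = 41.9%
Meets target: No
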